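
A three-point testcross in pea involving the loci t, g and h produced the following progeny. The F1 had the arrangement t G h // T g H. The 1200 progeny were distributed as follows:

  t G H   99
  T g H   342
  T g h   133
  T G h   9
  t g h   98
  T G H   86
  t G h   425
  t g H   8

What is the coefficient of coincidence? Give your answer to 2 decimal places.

The two rarest classes, T G h and t g H, are the double crossovers. Comparing them with the parentals, only the t allele has switched, so t is the middle locus and the order is h – t – g.
h–t: (232 + 17)/1200 = 0.2075; t–g: (184 + 17)/1200 = 0.1675.
Expected DCO frequency = 0.2075 × 0.1675 ≈ 0.03476; observed = 17/1200 ≈ 0.01417.
Coefficient of coincidence = 0.01417/0.03476 ≈ 0.41.

0.41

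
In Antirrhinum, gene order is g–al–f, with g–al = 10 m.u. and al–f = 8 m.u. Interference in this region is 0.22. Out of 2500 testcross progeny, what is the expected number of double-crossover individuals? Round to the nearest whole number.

Map distances give recombination frequencies of 0.100 and 0.080 for the two intervals.
With interference 0.22 (so coincidence = 0.78), expected double-crossover frequency = 0.100 × 0.080 × 0.78 = 0.00624.
Expected number = 0.00624 × 2500 = 15.60 ≈ 16.

16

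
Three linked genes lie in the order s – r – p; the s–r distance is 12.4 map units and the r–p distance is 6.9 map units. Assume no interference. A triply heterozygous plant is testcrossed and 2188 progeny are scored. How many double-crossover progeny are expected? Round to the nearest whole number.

Map distances give recombination frequencies of 0.124 and 0.069 for the two intervals.
With no interference, expected double-crossover frequency = 0.124 × 0.069 = 0.00856.
Expected number = 0.00856 × 2188 = 18.72 ≈ 19.

19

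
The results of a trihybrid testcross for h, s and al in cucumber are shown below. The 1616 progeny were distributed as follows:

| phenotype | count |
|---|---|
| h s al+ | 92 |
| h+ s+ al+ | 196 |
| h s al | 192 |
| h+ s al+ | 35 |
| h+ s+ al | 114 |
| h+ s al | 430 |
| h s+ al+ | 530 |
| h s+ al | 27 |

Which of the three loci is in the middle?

al

The two most frequent reciprocal classes, h+ s al and h s+ al+, are the parental types, so the F1 was h+ s al / h s+ al+.
The two rarest classes, h+ s al+ and h s+ al, are the double crossovers. Comparing them with the parentals, only the al allele has switched, so al is the middle locus and the order is s – al – h.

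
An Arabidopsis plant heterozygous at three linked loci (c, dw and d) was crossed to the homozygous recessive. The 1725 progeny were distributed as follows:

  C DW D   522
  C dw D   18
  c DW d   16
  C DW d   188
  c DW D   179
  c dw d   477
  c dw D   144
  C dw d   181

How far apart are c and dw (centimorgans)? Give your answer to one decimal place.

The two most frequent reciprocal classes, c dw d and C DW D, are the parental types, so the F1 was c dw d / C DW D.
The two rarest classes, c DW d and C dw D, are the double crossovers. Comparing them with the parentals, only the dw allele has switched, so dw is the middle locus and the order is c – dw – d.
Crossovers in the c–dw interval produce the single-crossover classes C dw d and c DW D (181 + 179 = 360) plus the double crossovers (34).
RF(c–dw) = (360 + 34) / 1725 = 394/1725 = 0.2284 → 22.8 centimorgans.

22.8 centimorgans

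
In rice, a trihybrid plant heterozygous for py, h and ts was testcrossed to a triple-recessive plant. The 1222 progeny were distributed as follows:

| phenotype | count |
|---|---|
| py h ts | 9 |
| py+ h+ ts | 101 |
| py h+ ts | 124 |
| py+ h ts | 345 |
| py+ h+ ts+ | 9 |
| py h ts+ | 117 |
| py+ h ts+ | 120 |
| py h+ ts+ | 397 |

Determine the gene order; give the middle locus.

py

The two most frequent reciprocal classes, py h+ ts+ and py+ h ts, are the parental types, so the F1 was py h+ ts+ / py+ h ts.
The two rarest classes, py+ h+ ts+ and py h ts, are the double crossovers. Comparing them with the parentals, only the py allele has switched, so py is the middle locus and the order is ts – py – h.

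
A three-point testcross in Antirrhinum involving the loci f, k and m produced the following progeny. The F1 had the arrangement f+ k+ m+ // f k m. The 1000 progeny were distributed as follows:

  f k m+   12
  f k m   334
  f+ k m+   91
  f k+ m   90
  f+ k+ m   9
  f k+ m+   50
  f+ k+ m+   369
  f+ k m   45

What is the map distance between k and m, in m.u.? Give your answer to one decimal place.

20.2 m.u.

The two rarest classes, f+ k+ m and f k m+, are the double crossovers. Comparing them with the parentals, only the m allele has switched, so m is the middle locus and the order is k – m – f.
Crossovers in the k–m interval produce the single-crossover classes f+ k m+ and f k+ m (91 + 90 = 181) plus the double crossovers (21).
RF(k–m) = (181 + 21) / 1000 = 202/1000 = 0.2020 → 20.2 m.u.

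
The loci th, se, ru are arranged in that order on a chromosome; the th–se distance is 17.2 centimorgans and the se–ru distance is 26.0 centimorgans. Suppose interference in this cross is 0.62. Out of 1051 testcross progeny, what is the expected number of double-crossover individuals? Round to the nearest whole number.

18

Map distances give recombination frequencies of 0.172 and 0.260 for the two intervals.
With interference 0.62 (so coincidence = 0.38), expected double-crossover frequency = 0.172 × 0.260 × 0.38 = 0.01699.
Expected number = 0.01699 × 1051 = 17.86 ≈ 18.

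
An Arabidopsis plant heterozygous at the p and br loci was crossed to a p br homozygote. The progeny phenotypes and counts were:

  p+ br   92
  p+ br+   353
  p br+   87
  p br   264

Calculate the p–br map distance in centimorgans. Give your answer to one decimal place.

22.5 centimorgans

The two most frequent classes, p+ br+ (353) and p br (264), are the parental types, so the F1 was p+ br+ / p br.
The recombinant classes are p+ br and p br+: 92 + 87 = 179.
Recombination frequency = 179/796 = 0.2249 ≈ 22.5%, i.e. 22.5 centimorgans.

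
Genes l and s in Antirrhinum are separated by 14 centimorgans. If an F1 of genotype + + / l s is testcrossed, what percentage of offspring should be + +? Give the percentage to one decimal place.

43.0%

A map distance of 14 centimorgans corresponds to a recombination frequency of 0.140.
The F1 is + + / l s, so + + is a parental gamete class with expected frequency (1 − r)/2 = 0.860/2 = 0.4300.
That is 0.4300 = 43.0% of the progeny.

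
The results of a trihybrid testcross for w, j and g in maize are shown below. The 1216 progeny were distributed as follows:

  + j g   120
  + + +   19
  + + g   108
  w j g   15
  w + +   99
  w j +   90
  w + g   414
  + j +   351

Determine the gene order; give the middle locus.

The two most frequent reciprocal classes, w + g and + j +, are the parental types, so the F1 was w + g / + j +.
The two rarest classes, w j g and + + +, are the double crossovers. Comparing them with the parentals, only the j allele has switched, so j is the middle locus and the order is g – j – w.

j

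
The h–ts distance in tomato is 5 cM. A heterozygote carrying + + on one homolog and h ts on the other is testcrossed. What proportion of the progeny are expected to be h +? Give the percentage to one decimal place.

A map distance of 5 cM corresponds to a recombination frequency of 0.050.
The F1 is + + / h ts, so h + is a recombinant gamete class with expected frequency r/2 = 0.050/2 = 0.0250.
That is 0.0250 = 2.5% of the progeny.

2.5%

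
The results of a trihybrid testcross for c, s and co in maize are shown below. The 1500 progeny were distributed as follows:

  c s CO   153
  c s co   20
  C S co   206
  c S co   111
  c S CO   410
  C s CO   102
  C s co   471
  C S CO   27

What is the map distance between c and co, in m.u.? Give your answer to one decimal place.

17.3 m.u.

The two most frequent reciprocal classes, C s co and c S CO, are the parental types, so the F1 was C s co / c S CO.
The two rarest classes, c s co and C S CO, are the double crossovers. Comparing them with the parentals, only the c allele has switched, so c is the middle locus and the order is s – c – co.
Crossovers in the c–co interval produce the single-crossover classes C s CO and c S co (102 + 111 = 213) plus the double crossovers (47).
RF(c–co) = (213 + 47) / 1500 = 260/1500 = 0.1733 → 17.3 m.u.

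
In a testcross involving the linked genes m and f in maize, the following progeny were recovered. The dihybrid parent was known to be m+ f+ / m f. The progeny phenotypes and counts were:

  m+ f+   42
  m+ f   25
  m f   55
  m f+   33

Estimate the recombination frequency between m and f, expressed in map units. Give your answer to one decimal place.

37.4 map units

The recombinant classes are m+ f and m f+: 25 + 33 = 58.
Recombination frequency = 58/155 = 0.3742 ≈ 37.4%, i.e. 37.4 map units.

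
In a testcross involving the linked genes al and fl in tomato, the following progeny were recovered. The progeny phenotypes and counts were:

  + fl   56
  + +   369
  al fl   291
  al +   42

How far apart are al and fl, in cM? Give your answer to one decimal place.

The two most frequent classes, + + (369) and al fl (291), are the parental types, so the F1 was + + / al fl.
The recombinant classes are + fl and al +: 56 + 42 = 98.
Recombination frequency = 98/758 = 0.1293 ≈ 12.9%, i.e. 12.9 cM.

12.9 cM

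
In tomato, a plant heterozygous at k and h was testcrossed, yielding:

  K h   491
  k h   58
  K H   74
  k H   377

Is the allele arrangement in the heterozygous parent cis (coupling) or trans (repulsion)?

The two most frequent classes are K h (491) and k H (377); these are the parental (non-recombinant) types.
So the F1 carried K h on one chromosome and k H on the other — the recessive alleles are on opposite chromosomes (trans / repulsion).

trans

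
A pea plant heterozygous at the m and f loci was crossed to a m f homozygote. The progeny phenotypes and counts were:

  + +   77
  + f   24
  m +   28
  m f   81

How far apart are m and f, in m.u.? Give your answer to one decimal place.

The two most frequent classes, + + (77) and m f (81), are the parental types, so the F1 was + + / m f.
The recombinant classes are + f and m +: 24 + 28 = 52.
Recombination frequency = 52/210 = 0.2476 ≈ 24.8%, i.e. 24.8 m.u.

24.8 m.u.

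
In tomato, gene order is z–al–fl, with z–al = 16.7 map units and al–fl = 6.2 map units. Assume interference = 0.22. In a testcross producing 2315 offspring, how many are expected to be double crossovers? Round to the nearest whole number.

19

Map distances give recombination frequencies of 0.167 and 0.062 for the two intervals.
With interference 0.22 (so coincidence = 0.78), expected double-crossover frequency = 0.167 × 0.062 × 0.78 = 0.00808.
Expected number = 0.00808 × 2315 = 18.70 ≈ 19.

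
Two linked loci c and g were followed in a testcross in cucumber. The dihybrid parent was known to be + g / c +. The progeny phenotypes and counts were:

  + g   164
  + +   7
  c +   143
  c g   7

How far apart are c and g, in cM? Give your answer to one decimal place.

4.4 cM

The recombinant classes are + + and c g: 7 + 7 = 14.
Recombination frequency = 14/321 = 0.0436 ≈ 4.4%, i.e. 4.4 cM.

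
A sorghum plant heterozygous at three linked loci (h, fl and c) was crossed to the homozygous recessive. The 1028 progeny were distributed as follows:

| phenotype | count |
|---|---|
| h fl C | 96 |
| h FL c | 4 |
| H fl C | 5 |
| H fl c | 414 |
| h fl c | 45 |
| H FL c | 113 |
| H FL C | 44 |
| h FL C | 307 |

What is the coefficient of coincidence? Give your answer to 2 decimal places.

0.43

The two most frequent reciprocal classes, h FL C and H fl c, are the parental types, so the F1 was h FL C / H fl c.
The two rarest classes, h FL c and H fl C, are the double crossovers. Comparing them with the parentals, only the c allele has switched, so c is the middle locus and the order is fl – c – h.
fl–c: (209 + 9)/1028 = 0.2121; c–h: (89 + 9)/1028 = 0.0953.
Expected DCO frequency = 0.2121 × 0.0953 ≈ 0.02021; observed = 9/1028 ≈ 0.00875.
Coefficient of coincidence = 0.00875/0.02021 ≈ 0.43.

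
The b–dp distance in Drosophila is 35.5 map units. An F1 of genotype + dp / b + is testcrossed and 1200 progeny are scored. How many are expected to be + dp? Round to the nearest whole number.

387

A map distance of 35.5 map units corresponds to a recombination frequency of 0.355.
The F1 is + dp / b +, so + dp is a parental gamete class with expected frequency (1 − r)/2 = 0.645/2 = 0.3225.
Expected number = 0.3225 × 1200 = 387.00 ≈ 387.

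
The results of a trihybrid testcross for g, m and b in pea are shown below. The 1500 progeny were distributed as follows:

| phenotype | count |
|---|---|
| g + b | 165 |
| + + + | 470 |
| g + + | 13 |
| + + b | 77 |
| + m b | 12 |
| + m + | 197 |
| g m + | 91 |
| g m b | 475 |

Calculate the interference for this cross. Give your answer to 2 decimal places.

The two most frequent reciprocal classes, g m b and + + +, are the parental types, so the F1 was g m b / + + +.
The two rarest classes, + m b and g + +, are the double crossovers. Comparing them with the parentals, only the g allele has switched, so g is the middle locus and the order is b – g – m.
b–g: (168 + 25)/1500 = 0.1287; g–m: (362 + 25)/1500 = 0.2580.
Expected DCO frequency = 0.1287 × 0.2580 ≈ 0.03320; observed = 25/1500 ≈ 0.01667.
Coefficient of coincidence = 0.01667/0.03320 ≈ 0.50; interference = 1 − 0.50 = 0.50.

0.50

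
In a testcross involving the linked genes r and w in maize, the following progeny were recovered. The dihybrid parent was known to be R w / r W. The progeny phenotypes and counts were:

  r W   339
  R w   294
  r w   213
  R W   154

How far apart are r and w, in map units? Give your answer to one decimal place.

The recombinant classes are R W and r w: 154 + 213 = 367.
Recombination frequency = 367/1000 = 0.3670 ≈ 36.7%, i.e. 36.7 map units.

36.7 map units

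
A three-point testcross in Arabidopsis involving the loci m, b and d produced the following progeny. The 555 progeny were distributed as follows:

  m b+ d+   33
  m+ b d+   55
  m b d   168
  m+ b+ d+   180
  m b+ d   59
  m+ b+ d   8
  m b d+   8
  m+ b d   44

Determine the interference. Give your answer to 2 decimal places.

The two most frequent reciprocal classes, m+ b+ d+ and m b d, are the parental types, so the F1 was m+ b+ d+ / m b d.
The two rarest classes, m+ b+ d and m b d+, are the double crossovers. Comparing them with the parentals, only the d allele has switched, so d is the middle locus and the order is b – d – m.
b–d: (114 + 16)/555 = 0.2342; d–m: (77 + 16)/555 = 0.1676.
Expected DCO frequency = 0.2342 × 0.1676 ≈ 0.03925; observed = 16/555 ≈ 0.02883.
Coefficient of coincidence = 0.02883/0.03925 ≈ 0.73; interference = 1 − 0.73 = 0.27.

0.27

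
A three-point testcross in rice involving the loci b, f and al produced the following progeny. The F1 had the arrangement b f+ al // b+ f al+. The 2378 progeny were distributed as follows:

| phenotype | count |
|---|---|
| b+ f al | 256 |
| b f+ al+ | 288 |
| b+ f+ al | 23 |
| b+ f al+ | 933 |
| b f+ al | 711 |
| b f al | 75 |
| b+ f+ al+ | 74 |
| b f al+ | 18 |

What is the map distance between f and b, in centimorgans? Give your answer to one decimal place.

8.0 centimorgans

The two rarest classes, b+ f+ al and b f al+, are the double crossovers. Comparing them with the parentals, only the b allele has switched, so b is the middle locus and the order is f – b – al.
Crossovers in the f–b interval produce the single-crossover classes b f al and b+ f+ al+ (75 + 74 = 149) plus the double crossovers (41).
RF(f–b) = (149 + 41) / 2378 = 190/2378 = 0.0799 → 8.0 centimorgans.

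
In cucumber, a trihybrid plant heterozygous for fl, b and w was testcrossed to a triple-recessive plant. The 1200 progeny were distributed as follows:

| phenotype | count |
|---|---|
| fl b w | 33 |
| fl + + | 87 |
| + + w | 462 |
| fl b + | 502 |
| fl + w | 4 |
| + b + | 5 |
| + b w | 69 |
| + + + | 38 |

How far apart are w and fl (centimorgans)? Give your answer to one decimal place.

6.7 centimorgans

The two most frequent reciprocal classes, + + w and fl b +, are the parental types, so the F1 was + + w / fl b +.
The two rarest classes, fl + w and + b +, are the double crossovers. Comparing them with the parentals, only the fl allele has switched, so fl is the middle locus and the order is b – fl – w.
Crossovers in the fl–w interval produce the single-crossover classes + + + and fl b w (38 + 33 = 71) plus the double crossovers (9).
RF(fl–w) = (71 + 9) / 1200 = 80/1200 = 0.0667 → 6.7 centimorgans.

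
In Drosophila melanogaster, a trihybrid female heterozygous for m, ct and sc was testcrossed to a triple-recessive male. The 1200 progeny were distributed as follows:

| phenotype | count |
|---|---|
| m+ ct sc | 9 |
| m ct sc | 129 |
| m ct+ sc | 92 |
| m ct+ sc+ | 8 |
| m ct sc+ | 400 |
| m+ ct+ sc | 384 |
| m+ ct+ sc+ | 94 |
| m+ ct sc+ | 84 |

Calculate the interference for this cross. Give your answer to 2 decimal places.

0.56

The two most frequent reciprocal classes, m ct sc+ and m+ ct+ sc, are the parental types, so the F1 was m ct sc+ / m+ ct+ sc.
The two rarest classes, m ct+ sc+ and m+ ct sc, are the double crossovers. Comparing them with the parentals, only the ct allele has switched, so ct is the middle locus and the order is sc – ct – m.
sc–ct: (223 + 17)/1200 = 0.2000; ct–m: (176 + 17)/1200 = 0.1608.
Expected DCO frequency = 0.2000 × 0.1608 ≈ 0.03216; observed = 17/1200 ≈ 0.01417.
Coefficient of coincidence = 0.01417/0.03216 ≈ 0.44; interference = 1 − 0.44 = 0.56.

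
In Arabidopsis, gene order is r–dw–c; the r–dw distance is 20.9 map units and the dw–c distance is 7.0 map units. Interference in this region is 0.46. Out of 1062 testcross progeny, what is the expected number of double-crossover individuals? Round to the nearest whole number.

Map distances give recombination frequencies of 0.209 and 0.070 for the two intervals.
With interference 0.46 (so coincidence = 0.54), expected double-crossover frequency = 0.209 × 0.070 × 0.54 = 0.00790.
Expected number = 0.00790 × 1062 = 8.39 ≈ 8.

8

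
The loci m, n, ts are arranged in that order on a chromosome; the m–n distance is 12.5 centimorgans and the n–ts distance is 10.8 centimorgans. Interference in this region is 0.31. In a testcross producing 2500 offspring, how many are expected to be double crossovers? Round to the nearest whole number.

Map distances give recombination frequencies of 0.125 and 0.108 for the two intervals.
With interference 0.31 (so coincidence = 0.69), expected double-crossover frequency = 0.125 × 0.108 × 0.69 = 0.00932.
Expected number = 0.00932 × 2500 = 23.29 ≈ 23.

23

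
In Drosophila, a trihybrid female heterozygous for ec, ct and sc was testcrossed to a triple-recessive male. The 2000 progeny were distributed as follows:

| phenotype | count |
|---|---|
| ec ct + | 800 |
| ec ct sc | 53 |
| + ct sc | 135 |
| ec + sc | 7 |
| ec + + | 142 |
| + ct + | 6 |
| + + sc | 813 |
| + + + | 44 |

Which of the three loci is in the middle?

The two most frequent reciprocal classes, ec ct + and + + sc, are the parental types, so the F1 was ec ct + / + + sc.
The two rarest classes, + ct + and ec + sc, are the double crossovers. Comparing them with the parentals, only the ec allele has switched, so ec is the middle locus and the order is sc – ec – ct.

ec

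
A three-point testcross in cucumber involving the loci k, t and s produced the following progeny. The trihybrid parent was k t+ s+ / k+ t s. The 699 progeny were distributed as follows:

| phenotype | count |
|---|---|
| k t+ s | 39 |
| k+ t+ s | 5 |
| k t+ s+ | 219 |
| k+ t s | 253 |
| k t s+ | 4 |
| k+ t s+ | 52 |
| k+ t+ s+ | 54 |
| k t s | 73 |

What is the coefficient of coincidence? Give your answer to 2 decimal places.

The two rarest classes, k t s+ and k+ t+ s, are the double crossovers. Comparing them with the parentals, only the t allele has switched, so t is the middle locus and the order is k – t – s.
k–t: (127 + 9)/699 = 0.1946; t–s: (91 + 9)/699 = 0.1431.
Expected DCO frequency = 0.1946 × 0.1431 ≈ 0.02785; observed = 9/699 ≈ 0.01288.
Coefficient of coincidence = 0.01288/0.02785 ≈ 0.46.

0.46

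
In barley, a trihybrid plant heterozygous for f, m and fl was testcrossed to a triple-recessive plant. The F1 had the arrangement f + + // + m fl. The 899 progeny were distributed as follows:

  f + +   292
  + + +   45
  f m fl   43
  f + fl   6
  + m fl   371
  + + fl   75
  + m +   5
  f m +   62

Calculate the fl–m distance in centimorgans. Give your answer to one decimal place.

16.5 centimorgans

The two rarest classes, f + fl and + m +, are the double crossovers. Comparing them with the parentals, only the fl allele has switched, so fl is the middle locus and the order is m – fl – f.
Crossovers in the m–fl interval produce the single-crossover classes f m + and + + fl (62 + 75 = 137) plus the double crossovers (11).
RF(m–fl) = (137 + 11) / 899 = 148/899 = 0.1646 → 16.5 centimorgans.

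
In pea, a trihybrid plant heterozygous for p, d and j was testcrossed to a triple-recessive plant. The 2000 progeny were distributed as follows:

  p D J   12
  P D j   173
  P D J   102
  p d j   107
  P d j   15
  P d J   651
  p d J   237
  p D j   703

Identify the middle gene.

The two most frequent reciprocal classes, P d J and p D j, are the parental types, so the F1 was P d J / p D j.
The two rarest classes, P d j and p D J, are the double crossovers. Comparing them with the parentals, only the j allele has switched, so j is the middle locus and the order is p – j – d.

j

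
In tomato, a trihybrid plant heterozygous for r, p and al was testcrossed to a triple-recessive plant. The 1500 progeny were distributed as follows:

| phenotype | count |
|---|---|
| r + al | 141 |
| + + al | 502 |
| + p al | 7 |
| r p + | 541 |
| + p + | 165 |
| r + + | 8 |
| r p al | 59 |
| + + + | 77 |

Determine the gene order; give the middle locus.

p

The two most frequent reciprocal classes, + + al and r p +, are the parental types, so the F1 was + + al / r p +.
The two rarest classes, + p al and r + +, are the double crossovers. Comparing them with the parentals, only the p allele has switched, so p is the middle locus and the order is r – p – al.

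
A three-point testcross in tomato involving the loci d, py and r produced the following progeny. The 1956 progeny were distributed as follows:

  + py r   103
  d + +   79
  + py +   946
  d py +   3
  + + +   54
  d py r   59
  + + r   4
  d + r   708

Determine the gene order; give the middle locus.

d

The two most frequent reciprocal classes, d + r and + py +, are the parental types, so the F1 was d + r / + py +.
The two rarest classes, + + r and d py +, are the double crossovers. Comparing them with the parentals, only the d allele has switched, so d is the middle locus and the order is r – d – py.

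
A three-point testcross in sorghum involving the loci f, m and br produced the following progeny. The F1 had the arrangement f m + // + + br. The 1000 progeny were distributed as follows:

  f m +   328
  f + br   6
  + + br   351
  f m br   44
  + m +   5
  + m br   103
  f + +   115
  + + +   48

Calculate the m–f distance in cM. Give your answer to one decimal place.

The two rarest classes, + m + and f + br, are the double crossovers. Comparing them with the parentals, only the f allele has switched, so f is the middle locus and the order is br – f – m.
Crossovers in the f–m interval produce the single-crossover classes f + + and + m br (115 + 103 = 218) plus the double crossovers (11).
RF(f–m) = (218 + 11) / 1000 = 229/1000 = 0.2290 → 22.9 cM.

22.9 cM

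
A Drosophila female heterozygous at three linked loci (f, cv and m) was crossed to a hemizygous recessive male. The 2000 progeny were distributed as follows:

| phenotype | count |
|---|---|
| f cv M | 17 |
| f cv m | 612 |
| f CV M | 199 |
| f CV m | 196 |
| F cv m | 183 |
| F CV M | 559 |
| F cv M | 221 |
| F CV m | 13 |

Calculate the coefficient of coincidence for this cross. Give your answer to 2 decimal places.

The two most frequent reciprocal classes, F CV M and f cv m, are the parental types, so the F1 was F CV M / f cv m.
The two rarest classes, F CV m and f cv M, are the double crossovers. Comparing them with the parentals, only the m allele has switched, so m is the middle locus and the order is cv – m – f.
cv–m: (417 + 30)/2000 = 0.2235; m–f: (382 + 30)/2000 = 0.2060.
Expected DCO frequency = 0.2235 × 0.2060 ≈ 0.04604; observed = 30/2000 ≈ 0.01500.
Coefficient of coincidence = 0.01500/0.04604 ≈ 0.33.

0.33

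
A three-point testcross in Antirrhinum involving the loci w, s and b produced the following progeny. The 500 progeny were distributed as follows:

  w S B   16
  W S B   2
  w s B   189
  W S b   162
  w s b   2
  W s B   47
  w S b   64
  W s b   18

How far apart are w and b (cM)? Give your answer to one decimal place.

23.0 cM

The two most frequent reciprocal classes, w s B and W S b, are the parental types, so the F1 was w s B / W S b.
The two rarest classes, w s b and W S B, are the double crossovers. Comparing them with the parentals, only the b allele has switched, so b is the middle locus and the order is w – b – s.
Crossovers in the w–b interval produce the single-crossover classes W s B and w S b (47 + 64 = 111) plus the double crossovers (4).
RF(w–b) = (111 + 4) / 500 = 115/500 = 0.2300 → 23.0 cM.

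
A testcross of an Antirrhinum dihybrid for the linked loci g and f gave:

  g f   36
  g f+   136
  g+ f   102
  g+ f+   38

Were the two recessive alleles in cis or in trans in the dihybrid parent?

trans

The two most frequent classes are g+ f (102) and g f+ (136); these are the parental (non-recombinant) types.
So the F1 carried g+ f on one chromosome and g f+ on the other — the recessive alleles are on opposite chromosomes (trans / repulsion).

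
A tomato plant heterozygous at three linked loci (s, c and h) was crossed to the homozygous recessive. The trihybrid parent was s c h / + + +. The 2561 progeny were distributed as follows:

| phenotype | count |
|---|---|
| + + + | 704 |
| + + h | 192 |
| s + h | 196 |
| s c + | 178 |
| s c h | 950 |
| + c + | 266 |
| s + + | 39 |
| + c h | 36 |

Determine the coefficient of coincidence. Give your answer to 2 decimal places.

0.80

The two rarest classes, + c h and s + +, are the double crossovers. Comparing them with the parentals, only the s allele has switched, so s is the middle locus and the order is c – s – h.
c–s: (462 + 75)/2561 = 0.2097; s–h: (370 + 75)/2561 = 0.1738.
Expected DCO frequency = 0.2097 × 0.1738 ≈ 0.03645; observed = 75/2561 ≈ 0.02929.
Coefficient of coincidence = 0.02929/0.03645 ≈ 0.80.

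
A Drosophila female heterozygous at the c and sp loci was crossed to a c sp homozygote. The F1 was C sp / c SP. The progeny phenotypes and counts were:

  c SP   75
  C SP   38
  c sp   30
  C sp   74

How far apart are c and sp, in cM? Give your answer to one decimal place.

The recombinant classes are C SP and c sp: 38 + 30 = 68.
Recombination frequency = 68/217 = 0.3134 ≈ 31.3%, i.e. 31.3 cM.

31.3 cM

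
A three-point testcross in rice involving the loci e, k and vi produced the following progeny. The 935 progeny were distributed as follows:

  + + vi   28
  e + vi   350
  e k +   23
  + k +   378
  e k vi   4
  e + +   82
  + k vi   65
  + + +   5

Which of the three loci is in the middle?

The two most frequent reciprocal classes, + k + and e + vi, are the parental types, so the F1 was + k + / e + vi.
The two rarest classes, + + + and e k vi, are the double crossovers. Comparing them with the parentals, only the k allele has switched, so k is the middle locus and the order is e – k – vi.

k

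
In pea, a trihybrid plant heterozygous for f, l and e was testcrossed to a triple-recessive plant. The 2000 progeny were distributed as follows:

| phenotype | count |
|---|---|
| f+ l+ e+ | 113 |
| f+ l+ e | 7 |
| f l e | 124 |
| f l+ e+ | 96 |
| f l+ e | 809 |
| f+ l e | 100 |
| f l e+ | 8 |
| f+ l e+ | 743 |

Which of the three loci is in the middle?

The two most frequent reciprocal classes, f+ l e+ and f l+ e, are the parental types, so the F1 was f+ l e+ / f l+ e.
The two rarest classes, f l e+ and f+ l+ e, are the double crossovers. Comparing them with the parentals, only the f allele has switched, so f is the middle locus and the order is e – f – l.

f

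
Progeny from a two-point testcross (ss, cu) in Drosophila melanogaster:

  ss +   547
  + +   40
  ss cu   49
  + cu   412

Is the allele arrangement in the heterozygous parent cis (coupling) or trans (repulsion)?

trans

The two most frequent classes are + cu (412) and ss + (547); these are the parental (non-recombinant) types.
So the F1 carried + cu on one chromosome and ss + on the other — the recessive alleles are on opposite chromosomes (trans / repulsion).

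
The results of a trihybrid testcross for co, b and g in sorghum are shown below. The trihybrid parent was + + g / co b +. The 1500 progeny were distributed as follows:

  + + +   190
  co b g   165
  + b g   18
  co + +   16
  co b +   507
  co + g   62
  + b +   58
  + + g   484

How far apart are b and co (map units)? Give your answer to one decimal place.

10.3 map units

The two rarest classes, + b g and co + +, are the double crossovers. Comparing them with the parentals, only the b allele has switched, so b is the middle locus and the order is co – b – g.
Crossovers in the co–b interval produce the single-crossover classes co + g and + b + (62 + 58 = 120) plus the double crossovers (34).
RF(co–b) = (120 + 34) / 1500 = 154/1500 = 0.1027 → 10.3 map units.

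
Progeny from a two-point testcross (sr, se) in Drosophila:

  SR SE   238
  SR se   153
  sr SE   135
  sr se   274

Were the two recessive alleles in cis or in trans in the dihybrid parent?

The two most frequent classes are SR SE (238) and sr se (274); these are the parental (non-recombinant) types.
So the F1 carried SR SE on one chromosome and sr se on the other — the recessive alleles are on the same chromosome (cis / coupling).

cis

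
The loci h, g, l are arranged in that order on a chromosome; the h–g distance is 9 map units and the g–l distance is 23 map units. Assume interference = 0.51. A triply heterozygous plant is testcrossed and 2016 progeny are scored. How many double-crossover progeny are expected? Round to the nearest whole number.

20

Map distances give recombination frequencies of 0.090 and 0.230 for the two intervals.
With interference 0.51 (so coincidence = 0.49), expected double-crossover frequency = 0.090 × 0.230 × 0.49 = 0.01014.
Expected number = 0.01014 × 2016 = 20.45 ≈ 20.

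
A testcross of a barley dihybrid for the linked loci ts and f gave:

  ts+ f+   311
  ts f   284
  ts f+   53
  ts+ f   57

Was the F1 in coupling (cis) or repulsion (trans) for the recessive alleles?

The two most frequent classes are ts+ f+ (311) and ts f (284); these are the parental (non-recombinant) types.
So the F1 carried ts+ f+ on one chromosome and ts f on the other — the recessive alleles are on the same chromosome (cis / coupling).

cis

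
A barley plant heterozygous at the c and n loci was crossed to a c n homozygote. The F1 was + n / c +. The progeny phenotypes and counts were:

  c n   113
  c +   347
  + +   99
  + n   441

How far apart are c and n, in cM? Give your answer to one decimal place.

The recombinant classes are + + and c n: 99 + 113 = 212.
Recombination frequency = 212/1000 = 0.2120 ≈ 21.2%, i.e. 21.2 cM.

21.2 cM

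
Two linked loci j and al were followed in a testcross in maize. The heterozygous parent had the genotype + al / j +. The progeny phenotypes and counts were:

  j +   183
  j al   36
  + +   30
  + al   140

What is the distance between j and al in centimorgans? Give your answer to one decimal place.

17.0 centimorgans

The recombinant classes are + + and j al: 30 + 36 = 66.
Recombination frequency = 66/389 = 0.1697 ≈ 17.0%, i.e. 17.0 centimorgans.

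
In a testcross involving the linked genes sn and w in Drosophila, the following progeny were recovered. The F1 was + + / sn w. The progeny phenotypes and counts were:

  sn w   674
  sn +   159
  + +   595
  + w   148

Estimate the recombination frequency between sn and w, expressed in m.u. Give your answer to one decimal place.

19.5 m.u.

The recombinant classes are + w and sn +: 148 + 159 = 307.
Recombination frequency = 307/1576 = 0.1948 ≈ 19.5%, i.e. 19.5 m.u.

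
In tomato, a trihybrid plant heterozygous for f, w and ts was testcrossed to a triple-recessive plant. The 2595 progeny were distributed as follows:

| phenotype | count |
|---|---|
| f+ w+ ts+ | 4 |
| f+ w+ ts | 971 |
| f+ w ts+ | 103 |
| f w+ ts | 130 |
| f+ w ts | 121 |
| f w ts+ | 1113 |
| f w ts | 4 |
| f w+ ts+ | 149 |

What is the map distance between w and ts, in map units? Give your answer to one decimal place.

The two most frequent reciprocal classes, f+ w+ ts and f w ts+, are the parental types, so the F1 was f+ w+ ts / f w ts+.
The two rarest classes, f+ w+ ts+ and f w ts, are the double crossovers. Comparing them with the parentals, only the ts allele has switched, so ts is the middle locus and the order is w – ts – f.
Crossovers in the w–ts interval produce the single-crossover classes f+ w ts and f w+ ts+ (121 + 149 = 270) plus the double crossovers (8).
RF(w–ts) = (270 + 8) / 2595 = 278/2595 = 0.1071 → 10.7 map units.

10.7 map units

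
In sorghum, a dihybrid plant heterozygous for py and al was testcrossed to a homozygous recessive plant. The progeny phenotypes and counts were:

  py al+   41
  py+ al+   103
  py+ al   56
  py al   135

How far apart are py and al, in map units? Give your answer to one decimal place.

29.0 map units

The two most frequent classes, py+ al+ (103) and py al (135), are the parental types, so the F1 was py+ al+ / py al.
The recombinant classes are py+ al and py al+: 56 + 41 = 97.
Recombination frequency = 97/335 = 0.2896 ≈ 29.0%, i.e. 29.0 map units.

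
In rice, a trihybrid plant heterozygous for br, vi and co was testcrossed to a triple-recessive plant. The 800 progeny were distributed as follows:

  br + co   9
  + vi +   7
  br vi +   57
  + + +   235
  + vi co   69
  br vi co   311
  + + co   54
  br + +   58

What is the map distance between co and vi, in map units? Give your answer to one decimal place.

15.9 map units

The two most frequent reciprocal classes, + + + and br vi co, are the parental types, so the F1 was + + + / br vi co.
The two rarest classes, + vi + and br + co, are the double crossovers. Comparing them with the parentals, only the vi allele has switched, so vi is the middle locus and the order is co – vi – br.
Crossovers in the co–vi interval produce the single-crossover classes + + co and br vi + (54 + 57 = 111) plus the double crossovers (16).
RF(co–vi) = (111 + 16) / 800 = 127/800 = 0.1588 → 15.9 map units.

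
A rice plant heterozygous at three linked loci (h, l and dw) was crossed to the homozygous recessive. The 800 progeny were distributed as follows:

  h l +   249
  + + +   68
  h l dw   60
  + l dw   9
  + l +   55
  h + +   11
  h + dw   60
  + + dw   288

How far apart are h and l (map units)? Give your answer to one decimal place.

The two most frequent reciprocal classes, + + dw and h l +, are the parental types, so the F1 was + + dw / h l +.
The two rarest classes, + l dw and h + +, are the double crossovers. Comparing them with the parentals, only the l allele has switched, so l is the middle locus and the order is h – l – dw.
Crossovers in the h–l interval produce the single-crossover classes h + dw and + l + (60 + 55 = 115) plus the double crossovers (20).
RF(h–l) = (115 + 20) / 800 = 135/800 = 0.1688 → 16.9 map units.

16.9 map units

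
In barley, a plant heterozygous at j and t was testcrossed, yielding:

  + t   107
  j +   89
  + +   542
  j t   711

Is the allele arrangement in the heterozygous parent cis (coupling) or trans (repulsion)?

cis

The two most frequent classes are + + (542) and j t (711); these are the parental (non-recombinant) types.
So the F1 carried + + on one chromosome and j t on the other — the recessive alleles are on the same chromosome (cis / coupling).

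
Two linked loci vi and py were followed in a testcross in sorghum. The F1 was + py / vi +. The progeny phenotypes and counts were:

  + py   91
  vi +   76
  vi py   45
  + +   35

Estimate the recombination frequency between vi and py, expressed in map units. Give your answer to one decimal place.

The recombinant classes are + + and vi py: 35 + 45 = 80.
Recombination frequency = 80/247 = 0.3239 ≈ 32.4%, i.e. 32.4 map units.

32.4 map units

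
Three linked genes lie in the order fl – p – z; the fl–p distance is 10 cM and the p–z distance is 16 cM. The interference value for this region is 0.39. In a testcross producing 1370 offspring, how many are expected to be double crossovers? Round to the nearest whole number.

Map distances give recombination frequencies of 0.100 and 0.160 for the two intervals.
With interference 0.39 (so coincidence = 0.61), expected double-crossover frequency = 0.100 × 0.160 × 0.61 = 0.00976.
Expected number = 0.00976 × 1370 = 13.37 ≈ 13.

13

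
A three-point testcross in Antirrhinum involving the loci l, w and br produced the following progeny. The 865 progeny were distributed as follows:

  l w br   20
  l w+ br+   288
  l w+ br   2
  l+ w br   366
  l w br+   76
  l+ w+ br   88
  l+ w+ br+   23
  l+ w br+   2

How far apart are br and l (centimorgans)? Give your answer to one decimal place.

5.4 centimorgans

The two most frequent reciprocal classes, l+ w br and l w+ br+, are the parental types, so the F1 was l+ w br / l w+ br+.
The two rarest classes, l+ w br+ and l w+ br, are the double crossovers. Comparing them with the parentals, only the br allele has switched, so br is the middle locus and the order is l – br – w.
Crossovers in the l–br interval produce the single-crossover classes l w br and l+ w+ br+ (20 + 23 = 43) plus the double crossovers (4).
RF(l–br) = (43 + 4) / 865 = 47/865 = 0.0543 → 5.4 centimorgans.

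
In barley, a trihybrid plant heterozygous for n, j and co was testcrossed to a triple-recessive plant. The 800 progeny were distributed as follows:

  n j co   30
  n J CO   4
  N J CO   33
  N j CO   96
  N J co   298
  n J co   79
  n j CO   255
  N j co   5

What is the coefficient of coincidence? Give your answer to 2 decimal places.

0.54

The two most frequent reciprocal classes, n j CO and N J co, are the parental types, so the F1 was n j CO / N J co.
The two rarest classes, n J CO and N j co, are the double crossovers. Comparing them with the parentals, only the j allele has switched, so j is the middle locus and the order is n – j – co.
n–j: (175 + 9)/800 = 0.2300; j–co: (63 + 9)/800 = 0.0900.
Expected DCO frequency = 0.2300 × 0.0900 ≈ 0.02070; observed = 9/800 ≈ 0.01125.
Coefficient of coincidence = 0.01125/0.02070 ≈ 0.54.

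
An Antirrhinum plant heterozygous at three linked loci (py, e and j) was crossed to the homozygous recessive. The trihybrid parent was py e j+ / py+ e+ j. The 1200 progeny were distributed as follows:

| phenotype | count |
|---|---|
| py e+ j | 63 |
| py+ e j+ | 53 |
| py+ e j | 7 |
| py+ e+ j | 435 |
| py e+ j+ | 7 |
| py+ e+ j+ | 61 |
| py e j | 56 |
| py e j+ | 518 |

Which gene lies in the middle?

e

The two rarest classes, py e+ j+ and py+ e j, are the double crossovers. Comparing them with the parentals, only the e allele has switched, so e is the middle locus and the order is py – e – j.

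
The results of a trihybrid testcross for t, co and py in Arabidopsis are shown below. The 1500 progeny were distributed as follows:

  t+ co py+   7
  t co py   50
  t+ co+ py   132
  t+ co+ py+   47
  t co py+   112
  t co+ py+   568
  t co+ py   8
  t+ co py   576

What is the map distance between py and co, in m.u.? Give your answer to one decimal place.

17.3 m.u.

The two most frequent reciprocal classes, t+ co py and t co+ py+, are the parental types, so the F1 was t+ co py / t co+ py+.
The two rarest classes, t+ co py+ and t co+ py, are the double crossovers. Comparing them with the parentals, only the py allele has switched, so py is the middle locus and the order is t – py – co.
Crossovers in the py–co interval produce the single-crossover classes t+ co+ py and t co py+ (132 + 112 = 244) plus the double crossovers (15).
RF(py–co) = (244 + 15) / 1500 = 259/1500 = 0.1727 → 17.3 m.u.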